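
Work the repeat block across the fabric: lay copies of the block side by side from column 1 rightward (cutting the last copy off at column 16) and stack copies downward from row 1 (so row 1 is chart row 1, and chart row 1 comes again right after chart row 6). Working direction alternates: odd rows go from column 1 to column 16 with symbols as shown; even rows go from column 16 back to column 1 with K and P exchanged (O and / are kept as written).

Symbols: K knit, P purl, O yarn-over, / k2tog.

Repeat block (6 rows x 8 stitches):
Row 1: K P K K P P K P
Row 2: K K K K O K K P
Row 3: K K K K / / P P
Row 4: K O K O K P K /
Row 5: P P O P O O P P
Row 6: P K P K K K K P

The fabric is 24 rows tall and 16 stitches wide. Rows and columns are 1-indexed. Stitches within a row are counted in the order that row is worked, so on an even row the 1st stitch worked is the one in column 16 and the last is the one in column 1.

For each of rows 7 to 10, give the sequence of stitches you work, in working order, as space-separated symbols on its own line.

Row 7: chart row 1, RS - tile across columns 1-16 and work as-is.
Row 8: chart row 2, WS - tiled (columns 1-16): K K K K O K K P K K K K O K K P; work from column 16 back to 1 with K<->P swapped.
Row 9: chart row 3, RS - tile across columns 1-16 and work as-is.
Row 10: chart row 4, WS - tiled (columns 1-16): K O K O K P K / K O K O K P K /; work from column 16 back to 1 with K<->P swapped.

== ROWS AS WORKED ==
K P K K P P K P K P K K P P K P
K P P O P P P P K P P O P P P P
K K K K / / P P K K K K / / P P
/ P K P O P O P / P K P O P O P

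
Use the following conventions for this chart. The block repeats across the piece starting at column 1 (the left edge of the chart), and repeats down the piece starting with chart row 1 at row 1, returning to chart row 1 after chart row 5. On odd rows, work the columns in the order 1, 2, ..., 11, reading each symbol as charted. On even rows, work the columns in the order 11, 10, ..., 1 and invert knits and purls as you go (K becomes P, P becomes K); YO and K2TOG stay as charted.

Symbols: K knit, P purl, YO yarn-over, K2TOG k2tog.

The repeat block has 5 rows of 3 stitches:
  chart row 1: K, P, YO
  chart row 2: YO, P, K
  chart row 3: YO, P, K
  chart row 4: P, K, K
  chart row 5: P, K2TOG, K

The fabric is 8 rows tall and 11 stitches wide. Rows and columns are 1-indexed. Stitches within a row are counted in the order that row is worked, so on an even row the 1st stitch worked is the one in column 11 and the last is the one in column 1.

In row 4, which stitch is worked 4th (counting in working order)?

For row 4: chart row = ((4-1) mod 5) + 1 = 4; this is a WS (even) row.
Chart row 4 tiled across columns 1-11: P K K P K K P K K P K
WS: work from column 11 back to column 1 (reverse the tiled row), swapping K<->P (YO and K2TOG unchanged).
Row 4 as worked: P K P P K P P K P P K
The 4th stitch worked is P.

== STITCH ==
P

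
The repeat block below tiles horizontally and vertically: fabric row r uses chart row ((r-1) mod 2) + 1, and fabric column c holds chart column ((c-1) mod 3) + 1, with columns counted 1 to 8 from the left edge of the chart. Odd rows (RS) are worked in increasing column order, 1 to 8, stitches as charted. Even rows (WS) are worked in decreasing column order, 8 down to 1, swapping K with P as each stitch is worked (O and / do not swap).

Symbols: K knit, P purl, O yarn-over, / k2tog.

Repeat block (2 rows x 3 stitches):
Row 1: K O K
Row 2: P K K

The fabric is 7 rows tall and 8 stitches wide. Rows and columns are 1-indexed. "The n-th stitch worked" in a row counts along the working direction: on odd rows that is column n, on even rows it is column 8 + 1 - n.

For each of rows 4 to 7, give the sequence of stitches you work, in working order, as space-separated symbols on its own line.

Row 4: chart row 2, WS - tiled (columns 1-8): P K K P K K P K; work from column 8 back to 1 with K<->P swapped.
Row 5: chart row 1, RS - tile across columns 1-8 and work as-is.
Row 6: chart row 2, WS - tiled (columns 1-8): P K K P K K P K; work from column 8 back to 1 with K<->P swapped.
Row 7: chart row 1, RS - tile across columns 1-8 and work as-is.

Rows as worked:
P K P P K P P K
K O K K O K K O
P K P P K P P K
K O K K O K K O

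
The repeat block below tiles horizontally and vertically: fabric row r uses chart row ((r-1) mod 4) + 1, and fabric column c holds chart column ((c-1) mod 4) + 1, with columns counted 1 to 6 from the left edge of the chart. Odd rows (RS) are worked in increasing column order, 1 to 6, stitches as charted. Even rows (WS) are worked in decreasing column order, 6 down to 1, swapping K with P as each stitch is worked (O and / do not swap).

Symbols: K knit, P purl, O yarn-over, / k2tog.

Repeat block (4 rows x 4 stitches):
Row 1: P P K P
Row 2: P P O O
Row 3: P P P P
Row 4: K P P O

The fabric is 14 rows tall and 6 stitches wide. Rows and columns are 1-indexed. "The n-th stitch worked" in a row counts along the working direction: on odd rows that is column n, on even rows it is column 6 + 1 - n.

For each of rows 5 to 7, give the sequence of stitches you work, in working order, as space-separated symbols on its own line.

Row 5: chart row 1, RS - tile across columns 1-6 and work as-is.
Row 6: chart row 2, WS - tiled (columns 1-6): P P O O P P; work from column 6 back to 1 with K<->P swapped.
Row 7: chart row 3, RS - tile across columns 1-6 and work as-is.

Result:
P P K P P P
K K O O K K
P P P P P P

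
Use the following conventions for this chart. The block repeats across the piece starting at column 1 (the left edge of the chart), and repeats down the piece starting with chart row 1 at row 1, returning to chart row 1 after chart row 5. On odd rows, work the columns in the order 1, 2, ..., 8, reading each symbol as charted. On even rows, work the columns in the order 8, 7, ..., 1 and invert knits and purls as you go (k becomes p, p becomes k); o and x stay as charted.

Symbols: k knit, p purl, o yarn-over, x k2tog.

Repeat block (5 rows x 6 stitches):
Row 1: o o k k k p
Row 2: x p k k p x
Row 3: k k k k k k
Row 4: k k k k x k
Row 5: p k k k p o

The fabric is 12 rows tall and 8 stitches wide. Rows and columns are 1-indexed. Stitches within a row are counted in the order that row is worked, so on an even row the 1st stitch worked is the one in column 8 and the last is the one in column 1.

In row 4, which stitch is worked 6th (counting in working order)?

Row 4 uses chart row ((4-1) mod 5)+1 = 4. Row 4 is even, so WS.
Chart row 4 tiled across columns 1-8: k k k k x k k k
Wrong side: read the tiled row from column 8 down to 1 and exchange k with p (leave o, x).
Row 4 as worked: p p p x p p p p
The 6th stitch worked is p.

Stitch:
p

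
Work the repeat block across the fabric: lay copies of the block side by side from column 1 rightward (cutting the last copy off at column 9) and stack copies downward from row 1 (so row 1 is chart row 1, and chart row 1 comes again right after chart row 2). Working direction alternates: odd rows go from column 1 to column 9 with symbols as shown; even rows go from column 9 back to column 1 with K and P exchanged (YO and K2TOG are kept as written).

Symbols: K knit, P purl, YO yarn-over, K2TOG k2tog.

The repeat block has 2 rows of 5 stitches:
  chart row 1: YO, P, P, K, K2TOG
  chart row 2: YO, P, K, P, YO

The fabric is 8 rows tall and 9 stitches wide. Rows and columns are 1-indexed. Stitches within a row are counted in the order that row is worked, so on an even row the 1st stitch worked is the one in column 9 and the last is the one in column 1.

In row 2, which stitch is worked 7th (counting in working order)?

For row 2: chart row = ((2-1) mod 2) + 1 = 2; this is a WS (even) row.
Chart row 2 tiled across columns 1-9: YO P K P YO YO P K P
WS: work from column 9 back to column 1 (reverse the tiled row), swapping K<->P (YO and K2TOG unchanged).
Row 2 as worked: K P K YO YO K P K YO
The 7th stitch worked is P.

== STITCH ==
P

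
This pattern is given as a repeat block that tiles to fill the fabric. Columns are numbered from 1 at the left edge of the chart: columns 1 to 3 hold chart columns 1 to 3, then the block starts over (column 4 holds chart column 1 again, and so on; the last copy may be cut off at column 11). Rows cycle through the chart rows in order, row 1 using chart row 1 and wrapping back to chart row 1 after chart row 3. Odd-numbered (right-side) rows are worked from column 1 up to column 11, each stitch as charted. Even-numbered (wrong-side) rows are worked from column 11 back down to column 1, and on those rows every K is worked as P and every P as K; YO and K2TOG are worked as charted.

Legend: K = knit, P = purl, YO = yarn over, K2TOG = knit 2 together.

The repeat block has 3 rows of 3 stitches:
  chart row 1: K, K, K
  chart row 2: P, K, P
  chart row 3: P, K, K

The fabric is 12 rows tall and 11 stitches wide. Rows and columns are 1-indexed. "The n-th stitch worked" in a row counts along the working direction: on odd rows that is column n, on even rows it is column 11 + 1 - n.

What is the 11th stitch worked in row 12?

Row 12 uses chart row ((12-1) mod 3)+1 = 3. Row 12 is even, so WS.
Chart row 3 tiled across columns 1-11: P K K P K K P K K P K
WS: work from column 11 back to column 1 (reverse the tiled row), swapping K<->P (YO and K2TOG unchanged).
Row 12 as worked: P K P P K P P K P P K
The 11th stitch worked is K.

Stitch:
K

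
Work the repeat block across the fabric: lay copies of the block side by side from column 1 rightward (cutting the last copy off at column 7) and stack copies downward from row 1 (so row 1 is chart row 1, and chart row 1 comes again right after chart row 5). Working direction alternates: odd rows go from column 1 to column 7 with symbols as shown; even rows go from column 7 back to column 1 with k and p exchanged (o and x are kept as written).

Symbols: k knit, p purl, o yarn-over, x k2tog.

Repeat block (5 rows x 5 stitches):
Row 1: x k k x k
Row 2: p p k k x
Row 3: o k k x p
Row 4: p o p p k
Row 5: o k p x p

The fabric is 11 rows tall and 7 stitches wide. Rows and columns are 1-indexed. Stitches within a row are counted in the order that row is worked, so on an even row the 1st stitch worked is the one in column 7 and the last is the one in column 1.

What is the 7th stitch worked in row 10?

Row 10 uses chart row ((10-1) mod 5)+1 = 5. Row 10 is even, so WS.
Chart row 5 tiled across columns 1-7: o k p x p o k
WS row: flip the tiled sequence (start at column 7) and apply k<->p; o and x stay.
Row 10 as worked: p o k x k p o
Counting 7 along the worked row gives o.

Result:
o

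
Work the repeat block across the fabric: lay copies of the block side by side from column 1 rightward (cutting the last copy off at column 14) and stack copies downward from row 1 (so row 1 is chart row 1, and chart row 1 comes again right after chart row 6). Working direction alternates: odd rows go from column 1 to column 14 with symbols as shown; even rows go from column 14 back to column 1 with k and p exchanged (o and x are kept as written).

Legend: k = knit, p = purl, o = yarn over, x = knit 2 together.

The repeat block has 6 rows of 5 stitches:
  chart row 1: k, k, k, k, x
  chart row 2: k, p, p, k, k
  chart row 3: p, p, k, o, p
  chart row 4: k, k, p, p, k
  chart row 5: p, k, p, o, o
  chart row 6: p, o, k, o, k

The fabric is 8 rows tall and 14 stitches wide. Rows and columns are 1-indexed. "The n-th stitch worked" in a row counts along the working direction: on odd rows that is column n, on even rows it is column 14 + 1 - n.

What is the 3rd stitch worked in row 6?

== STITCH ==
o

Derivation:
Row 6: (6-1) mod 6 = 5, so use chart row 6. Even row -> WS.
Chart row 6 tiled across columns 1-14: p o k o k p o k o k p o k o
WS: work from column 14 back to column 1 (reverse the tiled row), swapping k<->p (o and x unchanged).
Row 6 as worked: o p o k p o p o k p o p o k
The 3rd stitch worked is o.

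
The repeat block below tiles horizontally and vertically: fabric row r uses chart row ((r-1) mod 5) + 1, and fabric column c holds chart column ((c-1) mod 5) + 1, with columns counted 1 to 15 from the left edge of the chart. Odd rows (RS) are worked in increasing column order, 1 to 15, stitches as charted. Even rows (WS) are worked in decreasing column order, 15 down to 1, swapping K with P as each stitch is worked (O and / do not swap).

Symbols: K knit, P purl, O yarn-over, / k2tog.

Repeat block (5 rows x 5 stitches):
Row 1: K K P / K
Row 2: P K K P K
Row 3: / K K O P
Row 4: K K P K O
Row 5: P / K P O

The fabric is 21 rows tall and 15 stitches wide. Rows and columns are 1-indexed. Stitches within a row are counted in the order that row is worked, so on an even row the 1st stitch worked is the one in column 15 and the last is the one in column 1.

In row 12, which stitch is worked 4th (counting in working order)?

Row 12: (12-1) mod 5 = 1, so use chart row 2. Even row -> WS.
Chart row 2 tiled across columns 1-15: P K K P K P K K P K P K K P K
WS row: flip the tiled sequence (start at column 15) and apply K<->P; O and / stay.
Row 12 as worked: P K P P K P K P P K P K P P K
Stitch 4 in working order -> P

== STITCH ==
P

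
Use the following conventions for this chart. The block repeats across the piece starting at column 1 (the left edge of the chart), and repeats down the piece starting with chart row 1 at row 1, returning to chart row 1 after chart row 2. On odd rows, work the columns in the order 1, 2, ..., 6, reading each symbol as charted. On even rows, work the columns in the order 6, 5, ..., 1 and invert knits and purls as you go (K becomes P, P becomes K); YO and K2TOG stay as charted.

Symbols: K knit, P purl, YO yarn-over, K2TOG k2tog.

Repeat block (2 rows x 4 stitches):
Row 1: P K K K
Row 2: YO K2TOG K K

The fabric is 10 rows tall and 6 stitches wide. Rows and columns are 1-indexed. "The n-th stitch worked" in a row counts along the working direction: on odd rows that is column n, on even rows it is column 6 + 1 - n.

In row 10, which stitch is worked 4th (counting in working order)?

Stitch:
P

Derivation:
Row 10 uses chart row ((10-1) mod 2)+1 = 2. Row 10 is even, so WS.
Chart row 2 tiled across columns 1-6: YO K2TOG K K YO K2TOG
WS row: flip the tiled sequence (start at column 6) and apply K<->P; YO and K2TOG stay.
Row 10 as worked: K2TOG YO P P K2TOG YO
Counting 4 along the worked row gives P.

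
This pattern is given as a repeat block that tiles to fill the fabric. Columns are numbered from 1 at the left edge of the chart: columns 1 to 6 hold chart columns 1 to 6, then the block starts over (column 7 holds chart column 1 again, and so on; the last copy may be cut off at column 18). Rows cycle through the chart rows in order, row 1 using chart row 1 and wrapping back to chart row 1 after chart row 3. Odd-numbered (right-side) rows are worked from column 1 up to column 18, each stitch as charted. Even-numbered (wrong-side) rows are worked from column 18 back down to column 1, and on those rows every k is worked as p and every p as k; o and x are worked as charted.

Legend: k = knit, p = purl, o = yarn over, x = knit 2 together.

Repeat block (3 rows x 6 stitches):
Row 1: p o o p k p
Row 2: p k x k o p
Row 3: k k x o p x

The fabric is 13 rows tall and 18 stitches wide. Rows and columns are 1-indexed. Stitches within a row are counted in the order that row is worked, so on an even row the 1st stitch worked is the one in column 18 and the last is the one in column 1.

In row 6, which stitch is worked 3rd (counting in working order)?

Row 6 uses chart row ((6-1) mod 3)+1 = 3. Row 6 is even, so WS.
Chart row 3 tiled across columns 1-18: k k x o p x k k x o p x k k x o p x
Wrong side: read the tiled row from column 18 down to 1 and exchange k with p (leave o, x).
Row 6 as worked: x k o x p p x k o x p p x k o x p p
The 3rd stitch worked is o.

Result:
o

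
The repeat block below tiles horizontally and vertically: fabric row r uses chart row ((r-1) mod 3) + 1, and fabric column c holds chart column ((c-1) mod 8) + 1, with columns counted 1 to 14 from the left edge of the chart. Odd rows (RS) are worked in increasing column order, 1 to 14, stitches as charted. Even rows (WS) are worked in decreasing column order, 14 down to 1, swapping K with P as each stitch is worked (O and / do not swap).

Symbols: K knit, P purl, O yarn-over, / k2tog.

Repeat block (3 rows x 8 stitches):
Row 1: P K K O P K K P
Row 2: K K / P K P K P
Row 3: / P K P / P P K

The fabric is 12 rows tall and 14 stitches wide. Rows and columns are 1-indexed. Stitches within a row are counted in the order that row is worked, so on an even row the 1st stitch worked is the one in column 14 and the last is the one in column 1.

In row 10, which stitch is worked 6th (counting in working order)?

== STITCH ==
K

Derivation:
Row 10: (10-1) mod 3 = 0, so use chart row 1. Even row -> WS.
Chart row 1 tiled across columns 1-14: P K K O P K K P P K K O P K
WS row: flip the tiled sequence (start at column 14) and apply K<->P; O and / stay.
Row 10 as worked: P K O P P K K P P K O P P K
Stitch 6 in working order -> K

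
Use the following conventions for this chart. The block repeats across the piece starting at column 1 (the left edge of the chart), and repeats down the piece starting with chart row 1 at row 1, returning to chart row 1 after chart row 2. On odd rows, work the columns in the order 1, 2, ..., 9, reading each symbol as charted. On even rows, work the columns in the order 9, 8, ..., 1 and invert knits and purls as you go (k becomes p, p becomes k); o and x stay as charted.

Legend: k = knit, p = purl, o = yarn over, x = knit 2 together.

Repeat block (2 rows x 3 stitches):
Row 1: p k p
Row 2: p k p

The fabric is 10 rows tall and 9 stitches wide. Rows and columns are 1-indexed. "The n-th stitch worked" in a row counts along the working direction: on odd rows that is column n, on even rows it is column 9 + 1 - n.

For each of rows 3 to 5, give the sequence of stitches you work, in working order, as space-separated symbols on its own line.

Result:
p k p p k p p k p
k p k k p k k p k
p k p p k p p k p

Derivation:
Row 3: chart row 1, RS - tile across columns 1-9 and work as-is.
Row 4: chart row 2, WS - tiled (columns 1-9): p k p p k p p k p; work from column 9 back to 1 with k<->p swapped.
Row 5: chart row 1, RS - tile across columns 1-9 and work as-is.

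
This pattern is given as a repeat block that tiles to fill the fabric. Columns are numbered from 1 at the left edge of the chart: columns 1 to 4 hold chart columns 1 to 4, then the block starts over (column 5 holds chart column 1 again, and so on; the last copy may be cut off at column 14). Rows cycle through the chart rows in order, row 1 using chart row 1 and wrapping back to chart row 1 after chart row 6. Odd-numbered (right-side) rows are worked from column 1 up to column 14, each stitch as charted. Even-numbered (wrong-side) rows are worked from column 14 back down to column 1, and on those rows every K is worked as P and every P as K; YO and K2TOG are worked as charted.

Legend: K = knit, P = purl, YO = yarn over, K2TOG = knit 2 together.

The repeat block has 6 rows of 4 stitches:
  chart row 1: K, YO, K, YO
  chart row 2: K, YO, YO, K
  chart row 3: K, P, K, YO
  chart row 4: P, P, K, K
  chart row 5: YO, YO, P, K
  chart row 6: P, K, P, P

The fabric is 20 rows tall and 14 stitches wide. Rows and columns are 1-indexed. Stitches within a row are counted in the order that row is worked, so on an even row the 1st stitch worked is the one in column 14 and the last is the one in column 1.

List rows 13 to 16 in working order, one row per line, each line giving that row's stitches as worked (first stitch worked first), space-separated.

Row 13: chart row 1, RS - tile across columns 1-14 and work as-is.
Row 14: chart row 2, WS - tiled (columns 1-14): K YO YO K K YO YO K K YO YO K K YO; work from column 14 back to 1 with K<->P swapped.
Row 15: chart row 3, RS - tile across columns 1-14 and work as-is.
Row 16: chart row 4, WS - tiled (columns 1-14): P P K K P P K K P P K K P P; work from column 14 back to 1 with K<->P swapped.

== ROWS AS WORKED ==
K YO K YO K YO K YO K YO K YO K YO
YO P P YO YO P P YO YO P P YO YO P
K P K YO K P K YO K P K YO K P
K K P P K K P P K K P P K K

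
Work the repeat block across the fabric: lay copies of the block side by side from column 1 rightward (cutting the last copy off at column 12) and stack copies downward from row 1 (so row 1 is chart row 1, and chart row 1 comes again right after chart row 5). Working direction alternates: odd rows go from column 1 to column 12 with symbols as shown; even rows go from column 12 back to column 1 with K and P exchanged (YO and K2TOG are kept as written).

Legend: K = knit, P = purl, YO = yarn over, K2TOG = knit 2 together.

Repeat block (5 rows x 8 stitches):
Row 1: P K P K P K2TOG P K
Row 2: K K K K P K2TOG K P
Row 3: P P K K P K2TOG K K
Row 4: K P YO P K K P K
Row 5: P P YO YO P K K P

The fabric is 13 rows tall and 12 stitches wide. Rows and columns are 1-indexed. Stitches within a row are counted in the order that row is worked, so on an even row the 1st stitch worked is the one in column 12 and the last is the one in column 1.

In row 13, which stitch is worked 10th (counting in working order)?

Result:
P

Derivation:
Row 13: (13-1) mod 5 = 2, so use chart row 3. Odd row -> RS.
Chart row 3 tiled across columns 1-12: P P K K P K2TOG K K P P K K
RS: work column 1 to column 12, symbols as charted — the tiled row is the row as worked.
The 10th stitch worked is P.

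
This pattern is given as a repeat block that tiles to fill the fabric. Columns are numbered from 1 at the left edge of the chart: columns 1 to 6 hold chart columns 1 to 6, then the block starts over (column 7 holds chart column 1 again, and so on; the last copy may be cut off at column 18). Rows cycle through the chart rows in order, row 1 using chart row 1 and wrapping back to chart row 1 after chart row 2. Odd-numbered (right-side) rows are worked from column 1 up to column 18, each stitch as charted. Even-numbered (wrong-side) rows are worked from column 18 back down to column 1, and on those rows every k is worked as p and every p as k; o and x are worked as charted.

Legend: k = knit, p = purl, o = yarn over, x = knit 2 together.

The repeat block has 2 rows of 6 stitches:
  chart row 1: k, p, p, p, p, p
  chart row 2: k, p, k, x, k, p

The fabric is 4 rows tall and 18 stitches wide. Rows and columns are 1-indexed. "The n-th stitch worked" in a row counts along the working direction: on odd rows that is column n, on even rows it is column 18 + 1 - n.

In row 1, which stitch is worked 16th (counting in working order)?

Stitch:
p

Derivation:
Row 1 uses chart row ((1-1) mod 2)+1 = 1. Row 1 is odd, so RS.
Chart row 1 tiled across columns 1-18: k p p p p p k p p p p p k p p p p p
RS: work column 1 to column 18, symbols as charted — the tiled row is the row as worked.
The 16th stitch worked is p.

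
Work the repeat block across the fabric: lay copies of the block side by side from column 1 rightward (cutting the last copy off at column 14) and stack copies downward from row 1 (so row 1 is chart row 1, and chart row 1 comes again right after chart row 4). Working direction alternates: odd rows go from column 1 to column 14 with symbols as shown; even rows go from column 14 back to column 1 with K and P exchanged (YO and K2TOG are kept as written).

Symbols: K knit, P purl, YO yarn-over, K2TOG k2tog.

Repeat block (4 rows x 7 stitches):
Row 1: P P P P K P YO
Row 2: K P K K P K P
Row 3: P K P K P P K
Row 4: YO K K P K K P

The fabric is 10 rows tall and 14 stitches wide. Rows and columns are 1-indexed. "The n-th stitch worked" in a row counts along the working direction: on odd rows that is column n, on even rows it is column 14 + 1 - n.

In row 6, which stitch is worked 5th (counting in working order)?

Row 6: (6-1) mod 4 = 1, so use chart row 2. Even row -> WS.
Chart row 2 tiled across columns 1-14: K P K K P K P K P K K P K P
WS: work from column 14 back to column 1 (reverse the tiled row), swapping K<->P (YO and K2TOG unchanged).
Row 6 as worked: K P K P P K P K P K P P K P
The 5th stitch worked is P.

== STITCH ==
P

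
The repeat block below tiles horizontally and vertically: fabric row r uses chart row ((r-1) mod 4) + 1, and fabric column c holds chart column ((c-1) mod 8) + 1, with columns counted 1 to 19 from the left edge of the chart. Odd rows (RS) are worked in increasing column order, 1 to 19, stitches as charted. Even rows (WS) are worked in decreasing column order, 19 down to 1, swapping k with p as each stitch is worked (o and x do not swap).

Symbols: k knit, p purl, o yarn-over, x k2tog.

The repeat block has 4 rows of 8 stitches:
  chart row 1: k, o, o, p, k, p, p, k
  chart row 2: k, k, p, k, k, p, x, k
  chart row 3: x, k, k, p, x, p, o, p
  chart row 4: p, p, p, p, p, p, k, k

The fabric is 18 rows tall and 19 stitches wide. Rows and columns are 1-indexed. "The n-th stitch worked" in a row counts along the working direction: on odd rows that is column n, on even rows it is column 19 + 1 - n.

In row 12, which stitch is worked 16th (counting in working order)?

Row 12: (12-1) mod 4 = 3, so use chart row 4. Even row -> WS.
Chart row 4 tiled across columns 1-19: p p p p p p k k p p p p p p k k p p p
WS row: flip the tiled sequence (start at column 19) and apply k<->p; o and x stay.
Row 12 as worked: k k k p p k k k k k k p p k k k k k k
The 16th stitch worked is k.

Result:
k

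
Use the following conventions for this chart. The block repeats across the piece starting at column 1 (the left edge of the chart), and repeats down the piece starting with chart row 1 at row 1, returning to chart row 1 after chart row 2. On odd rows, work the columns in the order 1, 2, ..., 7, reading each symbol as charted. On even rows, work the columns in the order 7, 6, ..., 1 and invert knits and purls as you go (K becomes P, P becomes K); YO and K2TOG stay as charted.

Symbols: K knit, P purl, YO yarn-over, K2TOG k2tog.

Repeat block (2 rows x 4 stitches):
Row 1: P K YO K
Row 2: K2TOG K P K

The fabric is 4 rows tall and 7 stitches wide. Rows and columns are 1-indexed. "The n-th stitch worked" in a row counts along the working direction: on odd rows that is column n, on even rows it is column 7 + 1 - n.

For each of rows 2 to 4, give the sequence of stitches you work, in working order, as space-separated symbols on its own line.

Row 2: chart row 2, WS - tiled (columns 1-7): K2TOG K P K K2TOG K P; work from column 7 back to 1 with K<->P swapped.
Row 3: chart row 1, RS - tile across columns 1-7 and work as-is.
Row 4: chart row 2, WS - tiled (columns 1-7): K2TOG K P K K2TOG K P; work from column 7 back to 1 with K<->P swapped.

Result:
K P K2TOG P K P K2TOG
P K YO K P K YO
K P K2TOG P K P K2TOG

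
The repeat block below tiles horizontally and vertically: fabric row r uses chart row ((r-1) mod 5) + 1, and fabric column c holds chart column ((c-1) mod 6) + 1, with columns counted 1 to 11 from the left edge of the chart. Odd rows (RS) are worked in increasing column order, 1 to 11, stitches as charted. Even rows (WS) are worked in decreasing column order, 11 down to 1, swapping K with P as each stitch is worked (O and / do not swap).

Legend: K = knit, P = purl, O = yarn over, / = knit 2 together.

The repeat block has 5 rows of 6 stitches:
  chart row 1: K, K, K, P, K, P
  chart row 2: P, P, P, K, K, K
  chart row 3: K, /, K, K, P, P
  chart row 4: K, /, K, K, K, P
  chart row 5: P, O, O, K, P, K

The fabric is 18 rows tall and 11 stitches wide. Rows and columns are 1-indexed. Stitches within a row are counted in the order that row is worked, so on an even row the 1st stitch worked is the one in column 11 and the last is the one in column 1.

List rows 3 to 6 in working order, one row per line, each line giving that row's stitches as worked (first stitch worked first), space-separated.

== ROWS AS WORKED ==
K / K K P P K / K K P
P P P / P K P P P / P
P O O K P K P O O K P
P K P P P K P K P P P

Derivation:
Row 3: chart row 3, RS - tile across columns 1-11 and work as-is.
Row 4: chart row 4, WS - tiled (columns 1-11): K / K K K P K / K K K; work from column 11 back to 1 with K<->P swapped.
Row 5: chart row 5, RS - tile across columns 1-11 and work as-is.
Row 6: chart row 1, WS - tiled (columns 1-11): K K K P K P K K K P K; work from column 11 back to 1 with K<->P swapped.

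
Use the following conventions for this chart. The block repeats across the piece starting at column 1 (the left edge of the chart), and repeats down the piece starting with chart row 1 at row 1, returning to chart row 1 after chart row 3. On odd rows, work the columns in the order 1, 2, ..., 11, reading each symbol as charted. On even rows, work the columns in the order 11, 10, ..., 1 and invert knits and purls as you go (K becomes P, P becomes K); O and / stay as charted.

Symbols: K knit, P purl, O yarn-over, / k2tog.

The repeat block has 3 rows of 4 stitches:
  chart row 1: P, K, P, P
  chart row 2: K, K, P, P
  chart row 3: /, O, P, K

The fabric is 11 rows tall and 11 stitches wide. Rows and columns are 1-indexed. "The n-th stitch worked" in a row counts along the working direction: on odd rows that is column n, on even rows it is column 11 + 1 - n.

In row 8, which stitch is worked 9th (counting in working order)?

Result:
K

Derivation:
For row 8: chart row = ((8-1) mod 3) + 1 = 2; this is a WS (even) row.
Chart row 2 tiled across columns 1-11: K K P P K K P P K K P
WS row: flip the tiled sequence (start at column 11) and apply K<->P; O and / stay.
Row 8 as worked: K P P K K P P K K P P
Counting 9 along the worked row gives K.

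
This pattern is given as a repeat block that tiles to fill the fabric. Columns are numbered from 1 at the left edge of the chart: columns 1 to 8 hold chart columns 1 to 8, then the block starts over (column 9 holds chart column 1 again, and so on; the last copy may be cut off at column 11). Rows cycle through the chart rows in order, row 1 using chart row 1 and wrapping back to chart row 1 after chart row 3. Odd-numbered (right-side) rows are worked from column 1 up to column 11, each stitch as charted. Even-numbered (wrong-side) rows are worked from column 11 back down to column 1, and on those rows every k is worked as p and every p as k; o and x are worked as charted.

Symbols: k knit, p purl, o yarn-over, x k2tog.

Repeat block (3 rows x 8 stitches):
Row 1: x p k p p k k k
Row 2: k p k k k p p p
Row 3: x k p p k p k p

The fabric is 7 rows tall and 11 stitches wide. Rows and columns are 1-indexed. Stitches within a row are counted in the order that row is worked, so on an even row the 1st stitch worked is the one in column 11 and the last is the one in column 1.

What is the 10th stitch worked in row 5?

For row 5: chart row = ((5-1) mod 3) + 1 = 2; this is a RS (odd) row.
Chart row 2 tiled across columns 1-11: k p k k k p p p k p k
RS: work column 1 to column 11, symbols as charted — the tiled row is the row as worked.
Stitch 10 in working order -> p

Stitch:
p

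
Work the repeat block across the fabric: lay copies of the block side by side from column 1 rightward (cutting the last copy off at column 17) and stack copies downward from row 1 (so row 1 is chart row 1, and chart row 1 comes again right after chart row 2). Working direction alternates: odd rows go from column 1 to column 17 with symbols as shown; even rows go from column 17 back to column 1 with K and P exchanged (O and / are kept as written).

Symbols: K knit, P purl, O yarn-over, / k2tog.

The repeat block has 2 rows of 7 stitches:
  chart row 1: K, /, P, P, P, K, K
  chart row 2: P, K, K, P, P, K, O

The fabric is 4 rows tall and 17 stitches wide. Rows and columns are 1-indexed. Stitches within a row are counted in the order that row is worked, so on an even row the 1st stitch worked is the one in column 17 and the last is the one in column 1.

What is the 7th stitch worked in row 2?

Stitch:
K

Derivation:
For row 2: chart row = ((2-1) mod 2) + 1 = 2; this is a WS (even) row.
Chart row 2 tiled across columns 1-17: P K K P P K O P K K P P K O P K K
WS: work from column 17 back to column 1 (reverse the tiled row), swapping K<->P (O and / unchanged).
Row 2 as worked: P P K O P K K P P K O P K K P P K
The 7th stitch worked is K.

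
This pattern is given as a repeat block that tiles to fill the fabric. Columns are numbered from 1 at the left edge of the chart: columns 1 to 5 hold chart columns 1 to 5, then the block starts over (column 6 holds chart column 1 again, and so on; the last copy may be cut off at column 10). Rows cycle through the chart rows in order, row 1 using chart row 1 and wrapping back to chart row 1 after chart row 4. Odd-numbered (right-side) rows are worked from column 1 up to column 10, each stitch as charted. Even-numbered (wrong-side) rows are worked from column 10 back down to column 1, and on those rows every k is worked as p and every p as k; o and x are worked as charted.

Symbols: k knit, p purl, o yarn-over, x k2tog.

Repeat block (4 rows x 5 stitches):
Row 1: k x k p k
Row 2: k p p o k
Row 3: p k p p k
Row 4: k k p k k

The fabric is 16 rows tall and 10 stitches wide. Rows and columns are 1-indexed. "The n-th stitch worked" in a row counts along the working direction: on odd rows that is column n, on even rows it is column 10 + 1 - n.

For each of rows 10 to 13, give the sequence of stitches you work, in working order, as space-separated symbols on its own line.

Row 10: chart row 2, WS - tiled (columns 1-10): k p p o k k p p o k; work from column 10 back to 1 with k<->p swapped.
Row 11: chart row 3, RS - tile across columns 1-10 and work as-is.
Row 12: chart row 4, WS - tiled (columns 1-10): k k p k k k k p k k; work from column 10 back to 1 with k<->p swapped.
Row 13: chart row 1, RS - tile across columns 1-10 and work as-is.

Result:
p o k k p p o k k p
p k p p k p k p p k
p p k p p p p k p p
k x k p k k x k p k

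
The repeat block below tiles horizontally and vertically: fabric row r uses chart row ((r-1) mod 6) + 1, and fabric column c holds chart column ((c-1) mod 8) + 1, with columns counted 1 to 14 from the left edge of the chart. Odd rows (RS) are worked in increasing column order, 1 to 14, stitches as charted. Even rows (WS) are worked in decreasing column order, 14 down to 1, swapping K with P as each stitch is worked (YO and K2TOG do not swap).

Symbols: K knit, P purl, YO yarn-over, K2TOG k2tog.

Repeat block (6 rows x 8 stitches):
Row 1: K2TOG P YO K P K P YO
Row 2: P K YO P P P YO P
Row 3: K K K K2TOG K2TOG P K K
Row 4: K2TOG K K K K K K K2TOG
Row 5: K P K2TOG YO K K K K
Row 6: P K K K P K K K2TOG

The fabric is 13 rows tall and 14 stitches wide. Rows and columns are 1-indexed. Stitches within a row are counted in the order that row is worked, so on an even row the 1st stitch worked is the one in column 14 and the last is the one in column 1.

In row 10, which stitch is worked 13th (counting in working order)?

For row 10: chart row = ((10-1) mod 6) + 1 = 4; this is a WS (even) row.
Chart row 4 tiled across columns 1-14: K2TOG K K K K K K K2TOG K2TOG K K K K K
WS row: flip the tiled sequence (start at column 14) and apply K<->P; YO and K2TOG stay.
Row 10 as worked: P P P P P K2TOG K2TOG P P P P P P K2TOG
Stitch 13 in working order -> P

Result:
P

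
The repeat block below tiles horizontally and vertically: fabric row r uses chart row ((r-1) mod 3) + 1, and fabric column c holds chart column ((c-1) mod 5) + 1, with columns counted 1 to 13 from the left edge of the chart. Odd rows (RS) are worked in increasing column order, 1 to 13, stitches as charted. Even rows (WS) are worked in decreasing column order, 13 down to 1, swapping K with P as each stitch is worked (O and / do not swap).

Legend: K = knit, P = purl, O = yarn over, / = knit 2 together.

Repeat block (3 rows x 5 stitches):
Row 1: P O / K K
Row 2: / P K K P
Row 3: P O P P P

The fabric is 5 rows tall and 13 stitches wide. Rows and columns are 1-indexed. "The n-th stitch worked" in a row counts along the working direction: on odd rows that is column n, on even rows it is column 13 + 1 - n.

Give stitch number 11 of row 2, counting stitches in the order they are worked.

== STITCH ==
P

Derivation:
Row 2: (2-1) mod 3 = 1, so use chart row 2. Even row -> WS.
Chart row 2 tiled across columns 1-13: / P K K P / P K K P / P K
WS: work from column 13 back to column 1 (reverse the tiled row), swapping K<->P (O and / unchanged).
Row 2 as worked: P K / K P P K / K P P K /
The 11th stitch worked is P.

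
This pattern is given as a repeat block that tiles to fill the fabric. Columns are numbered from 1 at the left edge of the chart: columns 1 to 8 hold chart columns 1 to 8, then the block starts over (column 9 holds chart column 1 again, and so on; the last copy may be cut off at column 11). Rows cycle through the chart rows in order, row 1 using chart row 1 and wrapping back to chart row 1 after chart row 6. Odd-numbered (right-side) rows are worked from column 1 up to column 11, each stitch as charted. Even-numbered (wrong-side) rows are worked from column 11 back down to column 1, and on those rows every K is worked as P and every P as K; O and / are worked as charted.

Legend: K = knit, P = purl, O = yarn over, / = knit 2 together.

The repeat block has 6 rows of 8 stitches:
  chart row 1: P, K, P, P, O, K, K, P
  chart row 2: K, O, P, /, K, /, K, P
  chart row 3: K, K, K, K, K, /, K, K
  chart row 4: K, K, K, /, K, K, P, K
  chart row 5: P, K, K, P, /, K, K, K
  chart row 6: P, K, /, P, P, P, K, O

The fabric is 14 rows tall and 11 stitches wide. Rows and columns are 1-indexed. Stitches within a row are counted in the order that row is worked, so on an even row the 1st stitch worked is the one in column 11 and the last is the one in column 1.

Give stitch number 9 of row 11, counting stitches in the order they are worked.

Result:
P

Derivation:
Row 11: (11-1) mod 6 = 4, so use chart row 5. Odd row -> RS.
Chart row 5 tiled across columns 1-11: P K K P / K K K P K K
Right side: take the tiled row as-is (worked left to right from column 1).
Counting 9 along the worked row gives P.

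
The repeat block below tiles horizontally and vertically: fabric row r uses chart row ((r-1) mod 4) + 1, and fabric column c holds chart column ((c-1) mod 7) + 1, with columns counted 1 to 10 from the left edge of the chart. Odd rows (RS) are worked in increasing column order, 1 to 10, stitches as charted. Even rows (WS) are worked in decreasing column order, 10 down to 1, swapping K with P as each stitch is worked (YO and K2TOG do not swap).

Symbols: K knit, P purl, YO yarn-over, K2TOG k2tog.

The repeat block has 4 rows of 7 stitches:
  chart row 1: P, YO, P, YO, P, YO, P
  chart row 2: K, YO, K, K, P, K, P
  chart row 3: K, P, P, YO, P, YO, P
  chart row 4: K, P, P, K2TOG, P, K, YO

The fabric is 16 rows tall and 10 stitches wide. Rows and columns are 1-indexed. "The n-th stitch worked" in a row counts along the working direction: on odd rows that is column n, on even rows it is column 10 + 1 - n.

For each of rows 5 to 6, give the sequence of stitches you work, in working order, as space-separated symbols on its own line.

Result:
P YO P YO P YO P P YO P
P YO P K P K P P YO P

Derivation:
Row 5: chart row 1, RS - tile across columns 1-10 and work as-is.
Row 6: chart row 2, WS - tiled (columns 1-10): K YO K K P K P K YO K; work from column 10 back to 1 with K<->P swapped.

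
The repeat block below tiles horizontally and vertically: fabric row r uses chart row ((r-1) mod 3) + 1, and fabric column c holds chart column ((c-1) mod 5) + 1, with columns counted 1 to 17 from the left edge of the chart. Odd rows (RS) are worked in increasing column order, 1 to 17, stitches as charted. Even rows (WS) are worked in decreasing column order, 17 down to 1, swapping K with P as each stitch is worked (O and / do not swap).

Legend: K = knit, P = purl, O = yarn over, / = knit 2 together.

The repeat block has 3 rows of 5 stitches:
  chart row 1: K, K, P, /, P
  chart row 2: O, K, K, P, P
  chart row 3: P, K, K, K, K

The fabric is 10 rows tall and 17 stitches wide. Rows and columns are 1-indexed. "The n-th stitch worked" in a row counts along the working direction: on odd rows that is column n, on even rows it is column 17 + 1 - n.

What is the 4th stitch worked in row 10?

Stitch:
/

Derivation:
Row 10 uses chart row ((10-1) mod 3)+1 = 1. Row 10 is even, so WS.
Chart row 1 tiled across columns 1-17: K K P / P K K P / P K K P / P K K
WS row: flip the tiled sequence (start at column 17) and apply K<->P; O and / stay.
Row 10 as worked: P P K / K P P K / K P P K / K P P
Counting 4 along the worked row gives /.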